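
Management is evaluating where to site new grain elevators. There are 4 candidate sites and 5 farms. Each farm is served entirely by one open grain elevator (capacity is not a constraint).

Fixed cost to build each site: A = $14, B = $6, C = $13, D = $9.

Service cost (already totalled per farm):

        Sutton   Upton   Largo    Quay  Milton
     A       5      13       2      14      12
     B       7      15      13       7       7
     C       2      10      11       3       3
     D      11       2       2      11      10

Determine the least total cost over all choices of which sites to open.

Minimum total cost: 34

For any fixed open set, each farm goes to its cheapest open site; total = fixed + service.
{C, D}: Sutton→C 2, Upton→D 2, Largo→D 2, Quay→C 3, Milton→C 3. Service 12; fixed 22; total 34.
{B, C, D}: service 12 + fixed 28 = 40
{B, D}: service 25 + fixed 15 = 40
{A, B, C, D}: service 12 + fixed 42 = 54
No other subset beats 34.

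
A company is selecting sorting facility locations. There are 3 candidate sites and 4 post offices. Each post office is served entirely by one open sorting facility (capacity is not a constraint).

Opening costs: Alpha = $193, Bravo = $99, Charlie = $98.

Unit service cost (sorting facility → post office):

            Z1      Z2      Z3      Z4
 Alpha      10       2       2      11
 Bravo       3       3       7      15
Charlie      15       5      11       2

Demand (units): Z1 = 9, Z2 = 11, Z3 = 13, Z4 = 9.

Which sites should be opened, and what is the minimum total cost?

Open Bravo and Charlie; minimum total cost 366.

For any fixed open set, each post office goes to its cheapest open site; total = fixed + service.
{Bravo, Charlie}: Z1→Bravo 3·9=27, Z2→Bravo 3·11=33, Z3→Bravo 7·13=91, Z4→Charlie 2·9=18. Service 169; fixed 197; total 366.
{Bravo}: Z1→Bravo 3·9=27, Z2→Bravo 3·11=33, Z3→Bravo 7·13=91, Z4→Bravo 15·9=135. Service 286; fixed 99; total 385.
{Alpha}: service 237 + fixed 193 = 430
{Alpha, Bravo, Charlie}: service 93 + fixed 390 = 483
(All 7 nonempty subsets were checked; Bravo and Charlie is lowest.)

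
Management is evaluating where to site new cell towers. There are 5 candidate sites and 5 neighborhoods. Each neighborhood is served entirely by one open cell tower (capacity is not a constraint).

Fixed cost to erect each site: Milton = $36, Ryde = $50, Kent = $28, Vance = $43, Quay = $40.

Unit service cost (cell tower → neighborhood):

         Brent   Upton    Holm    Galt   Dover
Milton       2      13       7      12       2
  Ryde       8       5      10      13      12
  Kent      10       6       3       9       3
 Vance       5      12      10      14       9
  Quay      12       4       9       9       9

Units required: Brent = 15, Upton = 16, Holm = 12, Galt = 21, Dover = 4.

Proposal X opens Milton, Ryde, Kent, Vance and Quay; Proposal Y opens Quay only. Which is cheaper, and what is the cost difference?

Proposal X is cheaper by 93.

Proposal X: {Milton, Ryde, Kent, Vance, Quay}: Brent→Milton 2·15=30, Upton→Quay 4·16=64, Holm→Kent 3·12=36, Galt→Kent 9·21=189, Dover→Milton 2·4=8. Service 327; fixed 197; total 524.
Proposal Y: {Quay}: Brent→Quay 12·15=180, Upton→Quay 4·16=64, Holm→Quay 9·12=108, Galt→Quay 9·21=189, Dover→Quay 9·4=36. Service 577; fixed 40; total 617.
Difference: |524 − 617| = 93.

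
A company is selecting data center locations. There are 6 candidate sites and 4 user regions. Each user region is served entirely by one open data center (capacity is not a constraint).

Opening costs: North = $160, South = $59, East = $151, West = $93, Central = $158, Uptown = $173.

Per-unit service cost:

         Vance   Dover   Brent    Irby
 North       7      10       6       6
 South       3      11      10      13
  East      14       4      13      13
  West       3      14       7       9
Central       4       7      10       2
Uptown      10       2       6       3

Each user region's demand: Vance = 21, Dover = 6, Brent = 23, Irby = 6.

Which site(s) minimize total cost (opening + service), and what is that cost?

Open West only; minimum total cost 455.

For any fixed open set, each user region goes to its cheapest open site; total = fixed + service.
{West}: Vance→West 3·21=63, Dover→West 14·6=84, Brent→West 7·23=161, Irby→West 9·6=54. Service 362; fixed 93; total 455.
{South, Uptown}: Vance→South 3·21=63, Dover→Uptown 2·6=12, Brent→Uptown 6·23=138, Irby→Uptown 3·6=18. Service 231; fixed 232; total 463.
{South}: service 437 + fixed 59 = 496
{North, South, East, West, Central, Uptown}: Vance→South 3·21=63, Dover→Uptown 2·6=12, Brent→North 6·23=138, Irby→Central 2·6=12. Service 225; fixed 794; total 1019.
No other subset beats 455.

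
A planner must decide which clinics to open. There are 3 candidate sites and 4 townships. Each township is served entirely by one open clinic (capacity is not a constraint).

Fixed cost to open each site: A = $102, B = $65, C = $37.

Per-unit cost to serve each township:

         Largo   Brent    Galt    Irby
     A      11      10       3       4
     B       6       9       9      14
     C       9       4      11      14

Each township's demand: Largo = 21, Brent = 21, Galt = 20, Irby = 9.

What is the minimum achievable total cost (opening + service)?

For any fixed open set, each township goes to its cheapest open site; total = fixed + service.
{A, C}: Largo→C 9·21=189, Brent→C 4·21=84, Galt→A 3·20=60, Irby→A 4·9=36. Service 369; fixed 139; total 508.
{A, B, C}: service 306 + fixed 204 = 510
{A, B}: service 411 + fixed 167 = 578
{C}: Largo→C 9·21=189, Brent→C 4·21=84, Galt→C 11·20=220, Irby→C 14·9=126. Service 619; fixed 37; total 656.
No other subset beats 508.

Minimum total cost: 508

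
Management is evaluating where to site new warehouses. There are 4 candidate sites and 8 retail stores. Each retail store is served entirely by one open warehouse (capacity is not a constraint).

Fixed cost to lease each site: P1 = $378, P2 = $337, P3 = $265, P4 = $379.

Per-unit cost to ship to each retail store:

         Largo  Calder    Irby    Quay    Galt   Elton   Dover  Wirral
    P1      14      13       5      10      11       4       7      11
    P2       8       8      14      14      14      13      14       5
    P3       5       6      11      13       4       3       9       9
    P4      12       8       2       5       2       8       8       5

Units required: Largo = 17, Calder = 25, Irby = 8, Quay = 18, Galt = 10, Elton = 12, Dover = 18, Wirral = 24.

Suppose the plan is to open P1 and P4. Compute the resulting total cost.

Each retail store is assigned to its cheapest site among the open ones.
{P1, P4}: Largo→P4 12·17=204, Calder→P4 8·25=200, Irby→P4 2·8=16, Quay→P4 5·18=90, Galt→P4 2·10=20, Elton→P1 4·12=48, Dover→P1 7·18=126, Wirral→P4 5·24=120. Service 824; fixed 757; total 1581.

Total cost: 1581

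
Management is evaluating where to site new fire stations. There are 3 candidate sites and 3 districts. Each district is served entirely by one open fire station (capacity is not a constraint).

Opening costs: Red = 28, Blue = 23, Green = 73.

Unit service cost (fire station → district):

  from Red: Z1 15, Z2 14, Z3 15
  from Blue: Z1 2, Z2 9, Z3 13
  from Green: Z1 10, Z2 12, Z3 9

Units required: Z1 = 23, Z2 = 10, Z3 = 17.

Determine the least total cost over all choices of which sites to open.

For any fixed open set, each district goes to its cheapest open site; total = fixed + service.
{Blue}: Z1→Blue 2·23=46, Z2→Blue 9·10=90, Z3→Blue 13·17=221. Service 357; fixed 23; total 380.
{Blue, Green}: service 289 + fixed 96 = 385
{Red, Blue}: service 357 + fixed 51 = 408
{Red, Blue, Green}: service 289 + fixed 124 = 413
(All 7 nonempty subsets were checked; Blue only is lowest.)

Minimum total cost: 380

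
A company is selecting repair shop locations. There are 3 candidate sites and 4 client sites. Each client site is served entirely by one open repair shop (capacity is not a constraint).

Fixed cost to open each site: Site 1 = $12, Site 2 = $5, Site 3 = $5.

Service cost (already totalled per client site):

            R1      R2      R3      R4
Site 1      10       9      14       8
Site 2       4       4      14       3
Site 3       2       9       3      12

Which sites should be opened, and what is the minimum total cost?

For any fixed open set, each client site goes to its cheapest open site; total = fixed + service.
{Site 2, Site 3}: R1→Site 3 2, R2→Site 2 4, R3→Site 3 3, R4→Site 2 3. Service 12; fixed 10; total 22.
{Site 2}: service 25 + fixed 5 = 30
{Site 3}: R1→Site 3 2, R2→Site 3 9, R3→Site 3 3, R4→Site 3 12. Service 26; fixed 5; total 31.
{Site 1, Site 2, Site 3}: service 12 + fixed 22 = 34
No other subset beats 22.

Open Site 2 and Site 3; minimum total cost 22.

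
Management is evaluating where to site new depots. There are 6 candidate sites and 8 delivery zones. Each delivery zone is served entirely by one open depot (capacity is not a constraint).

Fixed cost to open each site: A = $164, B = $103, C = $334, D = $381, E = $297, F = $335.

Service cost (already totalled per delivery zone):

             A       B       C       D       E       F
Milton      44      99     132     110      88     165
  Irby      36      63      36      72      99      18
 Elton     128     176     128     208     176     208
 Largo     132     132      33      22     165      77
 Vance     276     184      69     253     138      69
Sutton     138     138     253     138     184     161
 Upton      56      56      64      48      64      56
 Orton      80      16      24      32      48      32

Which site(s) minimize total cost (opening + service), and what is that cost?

Open B only; minimum total cost 967.

For any fixed open set, each delivery zone goes to its cheapest open site; total = fixed + service.
{B}: Milton→B 99, Irby→B 63, Elton→B 176, Largo→B 132, Vance→B 184, Sutton→B 138, Upton→B 56, Orton→B 16. Service 864; fixed 103; total 967.
{A, B}: Milton→A 44, Irby→A 36, Elton→A 128, Largo→A 132, Vance→B 184, Sutton→A 138, Upton→A 56, Orton→B 16. Service 734; fixed 267; total 1001.
{B, C}: service 575 + fixed 437 = 1012
{A, B, C, D, E, F}: service 483 + fixed 1614 = 2097
No other subset beats 967.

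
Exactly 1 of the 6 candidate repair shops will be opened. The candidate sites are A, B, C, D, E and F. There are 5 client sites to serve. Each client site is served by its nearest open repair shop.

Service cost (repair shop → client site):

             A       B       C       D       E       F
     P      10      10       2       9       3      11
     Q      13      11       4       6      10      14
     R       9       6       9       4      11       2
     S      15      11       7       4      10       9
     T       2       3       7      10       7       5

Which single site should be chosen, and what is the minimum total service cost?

Choose C only; total service cost 29.

With exactly 1 open, each client site uses its cheapest among the chosen.
{C}: P→C 2, Q→C 4, R→C 9, S→C 7, T→C 7. Service cost 29.
{D}: service cost 33
{B}: service cost 41
Among all 6 size-1 choices, {C} is lowest.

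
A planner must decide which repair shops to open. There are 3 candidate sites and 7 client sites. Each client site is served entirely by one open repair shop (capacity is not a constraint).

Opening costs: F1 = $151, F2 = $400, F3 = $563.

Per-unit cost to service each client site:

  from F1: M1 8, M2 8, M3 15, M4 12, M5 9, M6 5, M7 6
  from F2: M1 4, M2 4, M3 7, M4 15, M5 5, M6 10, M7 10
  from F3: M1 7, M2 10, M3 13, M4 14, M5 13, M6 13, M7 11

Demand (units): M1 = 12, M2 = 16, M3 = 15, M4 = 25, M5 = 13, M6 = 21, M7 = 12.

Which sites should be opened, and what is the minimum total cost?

Open F1 only; minimum total cost 1194.

For any fixed open set, each client site goes to its cheapest open site; total = fixed + service.
{F1}: M1→F1 8·12=96, M2→F1 8·16=128, M3→F1 15·15=225, M4→F1 12·25=300, M5→F1 9·13=117, M6→F1 5·21=105, M7→F1 6·12=72. Service 1043; fixed 151; total 1194.
{F1, F2}: M1→F2 4·12=48, M2→F2 4·16=64, M3→F2 7·15=105, M4→F1 12·25=300, M5→F2 5·13=65, M6→F1 5·21=105, M7→F1 6·12=72. Service 759; fixed 551; total 1310.
{F2}: service 987 + fixed 400 = 1387
{F1, F2, F3}: M1→F2 4·12=48, M2→F2 4·16=64, M3→F2 7·15=105, M4→F1 12·25=300, M5→F2 5·13=65, M6→F1 5·21=105, M7→F1 6·12=72. Service 759; fixed 1114; total 1873.
No other subset beats 1194.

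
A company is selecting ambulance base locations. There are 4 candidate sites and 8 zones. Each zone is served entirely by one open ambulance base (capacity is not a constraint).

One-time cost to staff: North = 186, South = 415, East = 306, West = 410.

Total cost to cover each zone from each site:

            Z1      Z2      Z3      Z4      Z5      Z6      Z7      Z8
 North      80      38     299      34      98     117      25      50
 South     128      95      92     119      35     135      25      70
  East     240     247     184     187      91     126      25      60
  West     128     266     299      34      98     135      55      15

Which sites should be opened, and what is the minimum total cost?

For any fixed open set, each zone goes to its cheapest open site; total = fixed + service.
{North}: Z1→North 80, Z2→North 38, Z3→North 299, Z4→North 34, Z5→North 98, Z6→North 117, Z7→North 25, Z8→North 50. Service 741; fixed 186; total 927.
{North, South}: service 471 + fixed 601 = 1072
{North, East}: service 619 + fixed 492 = 1111
{North, South, East, West}: Z1→North 80, Z2→North 38, Z3→South 92, Z4→North 34, Z5→South 35, Z6→North 117, Z7→North 25, Z8→West 15. Service 436; fixed 1317; total 1753.
No other subset beats 927.

Open North only; minimum total cost 927.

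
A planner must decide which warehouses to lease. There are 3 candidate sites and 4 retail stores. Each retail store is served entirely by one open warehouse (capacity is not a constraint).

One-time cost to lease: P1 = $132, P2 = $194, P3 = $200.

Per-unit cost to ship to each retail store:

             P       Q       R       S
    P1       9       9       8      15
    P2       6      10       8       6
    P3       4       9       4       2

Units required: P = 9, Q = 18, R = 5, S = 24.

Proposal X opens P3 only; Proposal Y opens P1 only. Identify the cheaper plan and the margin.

Proposal X: {P3}: P→P3 4·9=36, Q→P3 9·18=162, R→P3 4·5=20, S→P3 2·24=48. Service 266; fixed 200; total 466.
Proposal Y: {P1}: P→P1 9·9=81, Q→P1 9·18=162, R→P1 8·5=40, S→P1 15·24=360. Service 643; fixed 132; total 775.
Difference: |466 − 775| = 309.

Proposal X is cheaper by 309.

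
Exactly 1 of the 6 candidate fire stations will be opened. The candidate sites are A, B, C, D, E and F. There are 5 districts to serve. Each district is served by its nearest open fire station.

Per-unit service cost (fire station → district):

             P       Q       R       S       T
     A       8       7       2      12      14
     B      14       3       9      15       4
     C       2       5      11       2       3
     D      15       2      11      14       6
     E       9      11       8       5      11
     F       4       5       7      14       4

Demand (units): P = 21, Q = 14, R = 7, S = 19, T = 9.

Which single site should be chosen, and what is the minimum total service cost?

With exactly 1 open, each district uses its cheapest among the chosen.
{C}: P→C 2·21=42, Q→C 5·14=70, R→C 11·7=77, S→C 2·19=38, T→C 3·9=27. Service cost 254.
{F}: service cost 505
{E}: service cost 593
Among all 6 size-1 choices, {C} is lowest.

Choose C only; total service cost 254.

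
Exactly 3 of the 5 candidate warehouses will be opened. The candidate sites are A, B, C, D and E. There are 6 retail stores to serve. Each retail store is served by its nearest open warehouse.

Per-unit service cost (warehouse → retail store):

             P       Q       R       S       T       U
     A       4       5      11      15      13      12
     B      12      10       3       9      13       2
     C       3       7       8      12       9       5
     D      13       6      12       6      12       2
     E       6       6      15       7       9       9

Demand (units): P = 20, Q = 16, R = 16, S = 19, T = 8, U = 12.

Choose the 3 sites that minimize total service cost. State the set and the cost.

With exactly 3 open, each retail store uses its cheapest among the chosen.
{B, C, D}: P→C 3·20=60, Q→D 6·16=96, R→B 3·16=48, S→D 6·19=114, T→C 9·8=72, U→B 2·12=24. Service cost 414.
{B, C, E}: service cost 433
{A, B, E}: service cost 437
Among all 10 size-3 choices, {B, C, D} is lowest.

Choose B, C and D; total service cost 414.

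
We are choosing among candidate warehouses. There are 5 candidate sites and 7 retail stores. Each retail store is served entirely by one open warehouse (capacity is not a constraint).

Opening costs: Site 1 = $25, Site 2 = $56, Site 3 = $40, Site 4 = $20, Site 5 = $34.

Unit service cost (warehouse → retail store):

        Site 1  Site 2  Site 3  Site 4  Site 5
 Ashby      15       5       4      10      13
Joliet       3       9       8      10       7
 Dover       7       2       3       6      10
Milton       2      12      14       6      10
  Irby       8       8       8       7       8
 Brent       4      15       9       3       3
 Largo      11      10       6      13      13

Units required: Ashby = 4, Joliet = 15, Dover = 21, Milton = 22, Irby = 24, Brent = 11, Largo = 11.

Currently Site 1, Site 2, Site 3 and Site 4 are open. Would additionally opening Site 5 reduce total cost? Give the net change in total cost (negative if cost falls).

No — net change +34 (cost rises by 34).

Current service cost with {Site 1, Site 2, Site 3, Site 4}: 414.
Adding Site 5: each retail store re-picks its cheapest; new service cost 414, saving 0.
Extra fixed cost: 34. Net change = 34 − 0 = 34.
(Totals: 555 → 589.)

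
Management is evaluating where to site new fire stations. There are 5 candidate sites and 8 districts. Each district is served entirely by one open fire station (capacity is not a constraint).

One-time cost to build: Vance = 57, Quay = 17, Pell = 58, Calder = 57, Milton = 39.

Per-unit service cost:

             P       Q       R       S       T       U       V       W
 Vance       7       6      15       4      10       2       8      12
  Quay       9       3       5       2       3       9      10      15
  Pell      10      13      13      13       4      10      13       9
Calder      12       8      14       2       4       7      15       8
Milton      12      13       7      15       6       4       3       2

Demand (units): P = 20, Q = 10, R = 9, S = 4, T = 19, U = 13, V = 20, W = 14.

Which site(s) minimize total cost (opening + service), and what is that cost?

Open Vance, Quay and Milton; minimum total cost 507.

For any fixed open set, each district goes to its cheapest open site; total = fixed + service.
{Vance, Quay, Milton}: P→Vance 7·20=140, Q→Quay 3·10=30, R→Quay 5·9=45, S→Quay 2·4=8, T→Quay 3·19=57, U→Vance 2·13=26, V→Milton 3·20=60, W→Milton 2·14=28. Service 394; fixed 113; total 507.
{Quay, Milton}: P→Quay 9·20=180, Q→Quay 3·10=30, R→Quay 5·9=45, S→Quay 2·4=8, T→Quay 3·19=57, U→Milton 4·13=52, V→Milton 3·20=60, W→Milton 2·14=28. Service 460; fixed 56; total 516.
{Vance, Quay, Calder, Milton}: P→Vance 7·20=140, Q→Quay 3·10=30, R→Quay 5·9=45, S→Quay 2·4=8, T→Quay 3·19=57, U→Vance 2·13=26, V→Milton 3·20=60, W→Milton 2·14=28. Service 394; fixed 170; total 564.
{Vance, Quay, Pell, Calder, Milton}: service 394 + fixed 228 = 622
No other subset beats 507.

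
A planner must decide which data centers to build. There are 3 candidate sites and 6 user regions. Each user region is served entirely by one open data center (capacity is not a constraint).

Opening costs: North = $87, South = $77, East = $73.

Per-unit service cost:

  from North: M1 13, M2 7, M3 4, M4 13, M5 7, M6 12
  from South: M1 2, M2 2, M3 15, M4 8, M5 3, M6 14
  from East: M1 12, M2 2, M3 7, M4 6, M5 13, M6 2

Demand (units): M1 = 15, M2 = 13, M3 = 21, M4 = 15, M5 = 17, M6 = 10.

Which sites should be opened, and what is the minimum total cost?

Open South and East; minimum total cost 514.

For any fixed open set, each user region goes to its cheapest open site; total = fixed + service.
{South, East}: M1→South 2·15=30, M2→South 2·13=26, M3→East 7·21=147, M4→East 6·15=90, M5→South 3·17=51, M6→East 2·10=20. Service 364; fixed 150; total 514.
{North, South, East}: service 301 + fixed 237 = 538
{North, South}: M1→South 2·15=30, M2→South 2·13=26, M3→North 4·21=84, M4→South 8·15=120, M5→South 3·17=51, M6→North 12·10=120. Service 431; fixed 164; total 595.
{East}: service 684 + fixed 73 = 757
No other subset beats 514.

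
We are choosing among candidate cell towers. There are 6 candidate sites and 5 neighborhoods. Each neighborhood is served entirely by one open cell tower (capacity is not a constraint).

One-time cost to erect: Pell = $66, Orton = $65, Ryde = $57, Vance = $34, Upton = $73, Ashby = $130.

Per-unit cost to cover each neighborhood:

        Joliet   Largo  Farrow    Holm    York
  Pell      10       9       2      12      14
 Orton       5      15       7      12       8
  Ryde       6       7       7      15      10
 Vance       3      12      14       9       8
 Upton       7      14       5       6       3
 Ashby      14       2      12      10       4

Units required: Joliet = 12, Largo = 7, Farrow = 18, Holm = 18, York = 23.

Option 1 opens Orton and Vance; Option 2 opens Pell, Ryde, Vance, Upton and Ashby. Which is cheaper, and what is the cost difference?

Option 1: {Orton, Vance}: Joliet→Vance 3·12=36, Largo→Vance 12·7=84, Farrow→Orton 7·18=126, Holm→Vance 9·18=162, York→Orton 8·23=184. Service 592; fixed 99; total 691.
Option 2: {Pell, Ryde, Vance, Upton, Ashby}: Joliet→Vance 3·12=36, Largo→Ashby 2·7=14, Farrow→Pell 2·18=36, Holm→Upton 6·18=108, York→Upton 3·23=69. Service 263; fixed 360; total 623.
Difference: |691 − 623| = 68.

Option 2 is cheaper by 68.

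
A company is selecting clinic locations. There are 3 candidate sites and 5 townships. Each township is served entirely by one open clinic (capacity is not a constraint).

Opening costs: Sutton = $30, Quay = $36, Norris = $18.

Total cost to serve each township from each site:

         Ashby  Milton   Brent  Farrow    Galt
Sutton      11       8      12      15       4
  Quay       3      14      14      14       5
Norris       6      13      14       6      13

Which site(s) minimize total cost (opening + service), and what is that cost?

Open Norris only; minimum total cost 70.

For any fixed open set, each township goes to its cheapest open site; total = fixed + service.
{Norris}: Ashby→Norris 6, Milton→Norris 13, Brent→Norris 14, Farrow→Norris 6, Galt→Norris 13. Service 52; fixed 18; total 70.
{Sutton}: Ashby→Sutton 11, Milton→Sutton 8, Brent→Sutton 12, Farrow→Sutton 15, Galt→Sutton 4. Service 50; fixed 30; total 80.
{Sutton, Norris}: service 36 + fixed 48 = 84
{Sutton, Quay, Norris}: service 33 + fixed 84 = 117
No other subset beats 70.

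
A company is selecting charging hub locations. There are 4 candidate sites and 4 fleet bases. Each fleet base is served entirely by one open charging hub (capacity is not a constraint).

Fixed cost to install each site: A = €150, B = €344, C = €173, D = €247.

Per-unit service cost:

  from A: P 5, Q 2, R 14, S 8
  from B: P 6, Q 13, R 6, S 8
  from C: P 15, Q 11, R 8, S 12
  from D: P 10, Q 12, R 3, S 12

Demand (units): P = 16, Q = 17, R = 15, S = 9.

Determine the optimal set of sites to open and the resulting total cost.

Open A only; minimum total cost 546.

For any fixed open set, each fleet base goes to its cheapest open site; total = fixed + service.
{A}: P→A 5·16=80, Q→A 2·17=34, R→A 14·15=210, S→A 8·9=72. Service 396; fixed 150; total 546.
{A, D}: service 231 + fixed 397 = 628
{A, C}: service 306 + fixed 323 = 629
{A, B, C, D}: service 231 + fixed 914 = 1145
(All 15 nonempty subsets were checked; A only is lowest.)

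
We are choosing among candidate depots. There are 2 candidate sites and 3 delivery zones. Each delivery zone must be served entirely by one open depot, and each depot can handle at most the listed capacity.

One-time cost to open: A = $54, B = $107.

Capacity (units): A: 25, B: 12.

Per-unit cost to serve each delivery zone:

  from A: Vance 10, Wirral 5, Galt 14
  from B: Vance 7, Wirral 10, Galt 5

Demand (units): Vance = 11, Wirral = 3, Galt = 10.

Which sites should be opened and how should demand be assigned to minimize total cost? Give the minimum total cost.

Minimum total cost: 319

Open {A}: Vance→A 10·11=110, Wirral→A 5·3=15, Galt→A 14·10=140.
Loads: A carries 24/25. Service 265; fixed 54; total 319.
Next best feasible plan costs 336.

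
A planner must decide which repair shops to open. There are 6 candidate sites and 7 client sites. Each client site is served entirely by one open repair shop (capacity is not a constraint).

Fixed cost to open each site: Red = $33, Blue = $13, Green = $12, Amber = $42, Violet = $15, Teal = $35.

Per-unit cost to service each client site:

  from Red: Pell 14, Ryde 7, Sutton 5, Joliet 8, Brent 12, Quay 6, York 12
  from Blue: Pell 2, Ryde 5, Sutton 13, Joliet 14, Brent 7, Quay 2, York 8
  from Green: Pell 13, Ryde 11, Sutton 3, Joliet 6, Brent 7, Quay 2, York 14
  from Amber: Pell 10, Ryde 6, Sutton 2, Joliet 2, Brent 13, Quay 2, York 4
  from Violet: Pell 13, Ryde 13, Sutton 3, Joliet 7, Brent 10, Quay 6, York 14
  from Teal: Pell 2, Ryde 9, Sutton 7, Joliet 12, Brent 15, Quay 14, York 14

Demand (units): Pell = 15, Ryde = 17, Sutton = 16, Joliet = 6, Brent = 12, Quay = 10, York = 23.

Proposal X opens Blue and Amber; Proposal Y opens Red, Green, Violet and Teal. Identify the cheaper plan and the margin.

Proposal X: {Blue, Amber}: Pell→Blue 2·15=30, Ryde→Blue 5·17=85, Sutton→Amber 2·16=32, Joliet→Amber 2·6=12, Brent→Blue 7·12=84, Quay→Blue 2·10=20, York→Amber 4·23=92. Service 355; fixed 55; total 410.
Proposal Y: {Red, Green, Violet, Teal}: Pell→Teal 2·15=30, Ryde→Red 7·17=119, Sutton→Green 3·16=48, Joliet→Green 6·6=36, Brent→Green 7·12=84, Quay→Green 2·10=20, York→Red 12·23=276. Service 613; fixed 95; total 708.
Difference: |410 − 708| = 298.

Proposal X is cheaper by 298.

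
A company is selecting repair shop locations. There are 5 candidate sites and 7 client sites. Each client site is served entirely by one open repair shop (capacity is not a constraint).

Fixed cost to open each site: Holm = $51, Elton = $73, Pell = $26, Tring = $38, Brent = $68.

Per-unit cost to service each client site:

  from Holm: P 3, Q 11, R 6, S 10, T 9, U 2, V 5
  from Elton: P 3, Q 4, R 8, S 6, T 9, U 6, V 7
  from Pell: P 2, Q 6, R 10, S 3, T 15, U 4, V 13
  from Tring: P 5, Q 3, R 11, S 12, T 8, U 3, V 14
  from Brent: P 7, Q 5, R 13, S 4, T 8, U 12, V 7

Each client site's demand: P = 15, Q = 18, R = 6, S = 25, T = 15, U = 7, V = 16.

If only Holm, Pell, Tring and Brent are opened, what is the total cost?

Total cost: 592

Each client site is assigned to its cheapest site among the open ones.
{Holm, Pell, Tring, Brent}: P→Pell 2·15=30, Q→Tring 3·18=54, R→Holm 6·6=36, S→Pell 3·25=75, T→Tring 8·15=120, U→Holm 2·7=14, V→Holm 5·16=80. Service 409; fixed 183; total 592.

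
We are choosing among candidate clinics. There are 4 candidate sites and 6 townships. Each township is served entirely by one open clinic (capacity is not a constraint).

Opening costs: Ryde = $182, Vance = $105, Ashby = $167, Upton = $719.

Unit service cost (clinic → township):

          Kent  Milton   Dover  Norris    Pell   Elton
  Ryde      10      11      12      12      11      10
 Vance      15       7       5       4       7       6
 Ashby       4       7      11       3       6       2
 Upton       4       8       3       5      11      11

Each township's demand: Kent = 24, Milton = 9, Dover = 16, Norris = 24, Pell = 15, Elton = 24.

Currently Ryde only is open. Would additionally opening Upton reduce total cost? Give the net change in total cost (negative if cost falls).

No — net change +236 (cost rises by 236).

Current service cost with {Ryde}: 1224.
Adding Upton: each township re-picks its cheapest; new service cost 741, saving 483.
Extra fixed cost: 719. Net change = 719 − 483 = 236.
(Totals: 1406 → 1642.)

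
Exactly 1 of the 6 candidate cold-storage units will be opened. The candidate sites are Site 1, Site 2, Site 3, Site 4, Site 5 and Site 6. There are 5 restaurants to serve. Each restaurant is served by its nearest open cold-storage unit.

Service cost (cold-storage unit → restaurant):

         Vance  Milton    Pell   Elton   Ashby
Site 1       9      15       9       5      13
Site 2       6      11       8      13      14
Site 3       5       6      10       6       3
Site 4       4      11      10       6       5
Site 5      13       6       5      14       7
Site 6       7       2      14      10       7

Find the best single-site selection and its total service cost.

With exactly 1 open, each restaurant uses its cheapest among the chosen.
{Site 3}: Vance→Site 3 5, Milton→Site 3 6, Pell→Site 3 10, Elton→Site 3 6, Ashby→Site 3 3. Service cost 30.
{Site 4}: service cost 36
{Site 6}: service cost 40
Among all 6 size-1 choices, {Site 3} is lowest.

Choose Site 3 only; total service cost 30.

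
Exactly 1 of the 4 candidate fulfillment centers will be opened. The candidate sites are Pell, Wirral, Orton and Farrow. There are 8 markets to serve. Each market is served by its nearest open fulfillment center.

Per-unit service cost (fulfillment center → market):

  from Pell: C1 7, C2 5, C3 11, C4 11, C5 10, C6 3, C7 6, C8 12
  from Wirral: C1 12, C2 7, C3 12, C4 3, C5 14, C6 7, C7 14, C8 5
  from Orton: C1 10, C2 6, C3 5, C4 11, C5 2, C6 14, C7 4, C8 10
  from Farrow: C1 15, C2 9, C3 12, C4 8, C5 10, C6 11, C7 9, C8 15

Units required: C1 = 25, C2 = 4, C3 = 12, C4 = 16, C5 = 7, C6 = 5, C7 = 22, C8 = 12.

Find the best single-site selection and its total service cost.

Choose Orton only; total service cost 802.

With exactly 1 open, each market uses its cheapest among the chosen.
{Orton}: C1→Orton 10·25=250, C2→Orton 6·4=24, C3→Orton 5·12=60, C4→Orton 11·16=176, C5→Orton 2·7=14, C6→Orton 14·5=70, C7→Orton 4·22=88, C8→Orton 10·12=120. Service cost 802.
{Pell}: service cost 864
{Wirral}: service cost 1021
Among all 4 size-1 choices, {Orton} is lowest.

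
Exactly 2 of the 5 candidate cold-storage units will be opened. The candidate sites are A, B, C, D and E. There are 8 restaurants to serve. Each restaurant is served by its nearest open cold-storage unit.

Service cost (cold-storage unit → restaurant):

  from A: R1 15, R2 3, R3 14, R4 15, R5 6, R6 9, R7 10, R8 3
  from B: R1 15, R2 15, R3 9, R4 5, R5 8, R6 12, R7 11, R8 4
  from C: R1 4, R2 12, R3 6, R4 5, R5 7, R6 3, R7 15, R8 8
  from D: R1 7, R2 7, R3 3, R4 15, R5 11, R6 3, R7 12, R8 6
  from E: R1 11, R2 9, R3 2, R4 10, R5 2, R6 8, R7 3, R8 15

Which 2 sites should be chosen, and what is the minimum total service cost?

With exactly 2 open, each restaurant uses its cheapest among the chosen.
{C, E}: R1→C 4, R2→E 9, R3→E 2, R4→C 5, R5→E 2, R6→C 3, R7→E 3, R8→C 8. Service cost 36.
{A, C}: service cost 40
{D, E}: service cost 40
Among all 10 size-2 choices, {C, E} is lowest.

Choose C and E; total service cost 36.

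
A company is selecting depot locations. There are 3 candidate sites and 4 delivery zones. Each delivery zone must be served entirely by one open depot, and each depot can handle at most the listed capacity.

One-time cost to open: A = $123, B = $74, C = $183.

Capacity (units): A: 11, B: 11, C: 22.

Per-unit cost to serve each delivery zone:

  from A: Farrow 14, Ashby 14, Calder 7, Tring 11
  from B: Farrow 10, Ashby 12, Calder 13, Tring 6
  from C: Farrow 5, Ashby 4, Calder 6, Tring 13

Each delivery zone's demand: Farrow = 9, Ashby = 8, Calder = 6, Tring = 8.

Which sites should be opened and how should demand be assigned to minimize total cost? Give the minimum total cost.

Minimum total cost: 519

Open {B, C}: Farrow→B 10·9=90, Ashby→C 4·8=32, Calder→C 6·6=36, Tring→C 13·8=104.
Loads: B carries 9/11, C carries 22/22. Service 262; fixed 257; total 519.
Next best feasible plan costs 547.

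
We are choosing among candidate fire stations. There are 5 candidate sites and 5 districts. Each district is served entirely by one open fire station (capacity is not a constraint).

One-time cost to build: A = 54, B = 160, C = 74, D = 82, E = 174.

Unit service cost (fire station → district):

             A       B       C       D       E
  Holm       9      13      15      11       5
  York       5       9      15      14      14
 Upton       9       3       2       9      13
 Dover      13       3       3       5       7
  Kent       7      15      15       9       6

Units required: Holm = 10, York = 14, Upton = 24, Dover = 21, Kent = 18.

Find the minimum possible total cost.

Minimum total cost: 525

For any fixed open set, each district goes to its cheapest open site; total = fixed + service.
{A, C}: Holm→A 9·10=90, York→A 5·14=70, Upton→C 2·24=48, Dover→C 3·21=63, Kent→A 7·18=126. Service 397; fixed 128; total 525.
{A, C, D}: service 397 + fixed 210 = 607
{A, B}: Holm→A 9·10=90, York→A 5·14=70, Upton→B 3·24=72, Dover→B 3·21=63, Kent→A 7·18=126. Service 421; fixed 214; total 635.
{A, B, C, D, E}: Holm→E 5·10=50, York→A 5·14=70, Upton→C 2·24=48, Dover→B 3·21=63, Kent→E 6·18=108. Service 339; fixed 544; total 883.
No other subset beats 525.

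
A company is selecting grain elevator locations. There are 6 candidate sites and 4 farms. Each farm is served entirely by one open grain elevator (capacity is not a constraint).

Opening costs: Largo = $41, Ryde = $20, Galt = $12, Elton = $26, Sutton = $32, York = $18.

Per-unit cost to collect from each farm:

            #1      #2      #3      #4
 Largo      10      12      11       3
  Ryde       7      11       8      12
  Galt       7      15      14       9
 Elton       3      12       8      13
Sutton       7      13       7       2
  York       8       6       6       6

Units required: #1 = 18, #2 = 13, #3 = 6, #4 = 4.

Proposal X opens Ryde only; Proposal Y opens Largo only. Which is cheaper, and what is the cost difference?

Proposal X: {Ryde}: #1→Ryde 7·18=126, #2→Ryde 11·13=143, #3→Ryde 8·6=48, #4→Ryde 12·4=48. Service 365; fixed 20; total 385.
Proposal Y: {Largo}: #1→Largo 10·18=180, #2→Largo 12·13=156, #3→Largo 11·6=66, #4→Largo 3·4=12. Service 414; fixed 41; total 455.
Difference: |385 − 455| = 70.

Proposal X is cheaper by 70.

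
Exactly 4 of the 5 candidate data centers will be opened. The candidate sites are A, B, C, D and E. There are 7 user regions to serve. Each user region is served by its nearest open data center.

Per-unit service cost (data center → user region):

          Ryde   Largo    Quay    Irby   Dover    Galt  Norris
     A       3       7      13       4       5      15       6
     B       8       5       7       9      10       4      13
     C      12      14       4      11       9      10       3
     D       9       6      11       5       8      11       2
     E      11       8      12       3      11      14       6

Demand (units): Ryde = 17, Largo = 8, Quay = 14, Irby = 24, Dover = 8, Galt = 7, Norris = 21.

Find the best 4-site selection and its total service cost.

Choose A, B, C and E; total service cost 350.

With exactly 4 open, each user region uses its cheapest among the chosen.
{A, B, C, E}: Ryde→A 3·17=51, Largo→B 5·8=40, Quay→C 4·14=56, Irby→E 3·24=72, Dover→A 5·8=40, Galt→B 4·7=28, Norris→C 3·21=63. Service cost 350.
{A, B, C, D}: service cost 353
{A, B, D, E}: service cost 371
Among all 5 size-4 choices, {A, B, C, E} is lowest.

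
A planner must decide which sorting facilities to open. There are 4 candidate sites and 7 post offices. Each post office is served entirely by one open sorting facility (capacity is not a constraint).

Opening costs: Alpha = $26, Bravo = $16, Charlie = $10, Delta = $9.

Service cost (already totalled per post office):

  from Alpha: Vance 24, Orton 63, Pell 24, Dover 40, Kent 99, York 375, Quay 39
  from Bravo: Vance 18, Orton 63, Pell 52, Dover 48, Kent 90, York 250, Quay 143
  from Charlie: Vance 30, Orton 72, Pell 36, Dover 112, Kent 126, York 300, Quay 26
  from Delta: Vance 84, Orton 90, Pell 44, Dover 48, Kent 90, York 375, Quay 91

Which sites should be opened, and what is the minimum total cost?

Open Bravo and Charlie; minimum total cost 557.

For any fixed open set, each post office goes to its cheapest open site; total = fixed + service.
{Bravo, Charlie}: Vance→Bravo 18, Orton→Bravo 63, Pell→Charlie 36, Dover→Bravo 48, Kent→Bravo 90, York→Bravo 250, Quay→Charlie 26. Service 531; fixed 26; total 557.
{Alpha, Bravo, Charlie}: service 511 + fixed 52 = 563
{Alpha, Bravo}: service 524 + fixed 42 = 566
{Alpha, Bravo, Charlie, Delta}: Vance→Bravo 18, Orton→Alpha 63, Pell→Alpha 24, Dover→Alpha 40, Kent→Bravo 90, York→Bravo 250, Quay→Charlie 26. Service 511; fixed 61; total 572.
No other subset beats 557.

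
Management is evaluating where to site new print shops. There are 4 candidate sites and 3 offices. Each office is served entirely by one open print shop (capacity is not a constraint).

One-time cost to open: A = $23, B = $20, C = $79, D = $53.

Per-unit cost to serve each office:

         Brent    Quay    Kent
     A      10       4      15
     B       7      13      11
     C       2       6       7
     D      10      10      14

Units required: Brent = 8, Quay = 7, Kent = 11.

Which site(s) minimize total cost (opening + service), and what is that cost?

Open C only; minimum total cost 214.

For any fixed open set, each office goes to its cheapest open site; total = fixed + service.
{C}: Brent→C 2·8=16, Quay→C 6·7=42, Kent→C 7·11=77. Service 135; fixed 79; total 214.
{A, C}: service 121 + fixed 102 = 223
{B, C}: Brent→C 2·8=16, Quay→C 6·7=42, Kent→C 7·11=77. Service 135; fixed 99; total 234.
{A, B, C, D}: service 121 + fixed 175 = 296
No other subset beats 214.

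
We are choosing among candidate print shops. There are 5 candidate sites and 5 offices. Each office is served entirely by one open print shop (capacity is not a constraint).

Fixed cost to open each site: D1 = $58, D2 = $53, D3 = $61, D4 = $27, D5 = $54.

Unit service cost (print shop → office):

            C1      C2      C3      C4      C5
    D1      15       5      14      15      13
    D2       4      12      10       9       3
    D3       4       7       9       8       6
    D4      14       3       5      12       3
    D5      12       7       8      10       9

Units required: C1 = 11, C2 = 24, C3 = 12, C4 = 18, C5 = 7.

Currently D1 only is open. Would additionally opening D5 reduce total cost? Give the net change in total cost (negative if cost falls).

Yes — net change −169 (cost falls by 169).

Current service cost with {D1}: 814.
Adding D5: each office re-picks its cheapest; new service cost 591, saving 223.
Extra fixed cost: 54. Net change = 54 − 223 = -169.
(Totals: 872 → 703.)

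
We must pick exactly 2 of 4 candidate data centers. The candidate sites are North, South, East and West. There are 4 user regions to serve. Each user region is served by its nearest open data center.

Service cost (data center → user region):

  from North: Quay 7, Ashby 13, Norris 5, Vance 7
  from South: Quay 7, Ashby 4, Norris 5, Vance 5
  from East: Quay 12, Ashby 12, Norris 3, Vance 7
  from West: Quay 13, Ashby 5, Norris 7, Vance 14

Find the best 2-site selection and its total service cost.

With exactly 2 open, each user region uses its cheapest among the chosen.
{South, East}: Quay→South 7, Ashby→South 4, Norris→East 3, Vance→South 5. Service cost 19.
{North, South}: service cost 21
{South, West}: service cost 21
Among all 6 size-2 choices, {South, East} is lowest.

Choose South and East; total service cost 19.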